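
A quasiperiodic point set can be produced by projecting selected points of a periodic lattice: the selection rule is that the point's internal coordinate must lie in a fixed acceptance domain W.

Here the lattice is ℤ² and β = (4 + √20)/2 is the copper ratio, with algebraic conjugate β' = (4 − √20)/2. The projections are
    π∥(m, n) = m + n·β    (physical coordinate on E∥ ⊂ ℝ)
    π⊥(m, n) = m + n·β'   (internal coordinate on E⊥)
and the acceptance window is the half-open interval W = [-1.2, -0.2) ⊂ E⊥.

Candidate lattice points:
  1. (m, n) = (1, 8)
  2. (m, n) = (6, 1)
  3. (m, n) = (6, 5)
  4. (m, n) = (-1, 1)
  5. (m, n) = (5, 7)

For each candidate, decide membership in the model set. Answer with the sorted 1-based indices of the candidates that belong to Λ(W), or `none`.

β' = (4−√20)/2 ≈ -0.236068.
#1 (1,8): internal coord 1 + (8)·β' = -0.888544; -0.888544 ∈ [-1.2, -0.2) → IN Λ
#2 (6,1): internal coord 6 + (1)·β' = +5.763932; +5.763932 ∉ [-1.2, -0.2) → out
#3 (6,5): internal coord 6 + (5)·β' = +4.819660; +4.819660 ∉ [-1.2, -0.2) → out
#4 (-1,1): internal coord -1 + (1)·β' = -1.236068; -1.236068 ∉ [-1.2, -0.2) → out
#5 (5,7): internal coord 5 + (7)·β' = +3.347524; +3.347524 ∉ [-1.2, -0.2) → out

1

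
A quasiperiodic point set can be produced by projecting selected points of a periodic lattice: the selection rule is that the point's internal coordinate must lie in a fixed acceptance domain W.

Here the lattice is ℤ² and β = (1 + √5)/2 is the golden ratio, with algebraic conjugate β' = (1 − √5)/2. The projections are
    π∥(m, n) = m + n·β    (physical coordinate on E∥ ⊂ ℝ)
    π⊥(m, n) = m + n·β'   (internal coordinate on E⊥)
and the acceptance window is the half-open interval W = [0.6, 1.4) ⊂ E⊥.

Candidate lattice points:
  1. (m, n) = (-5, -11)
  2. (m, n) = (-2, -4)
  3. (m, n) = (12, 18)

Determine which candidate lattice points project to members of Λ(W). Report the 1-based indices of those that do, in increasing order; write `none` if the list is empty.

3

β' = (1−√5)/2 ≈ -0.618034.
candidate 1: (m,n)=(-5,-11) → π∥ = -5-11·β ≈ -22.798374, π⊥ = -5-11·β' ≈ 1.798374 ∉ [0.6, 1.4) ⇒ out
candidate 2: (m,n)=(-2,-4) → π∥ = -2-4·β ≈ -8.472136, π⊥ = -2-4·β' ≈ 0.472136 ∉ [0.6, 1.4) ⇒ out
candidate 3: (m,n)=(12,18) → π∥ = 12+18·β ≈ 41.124612, π⊥ = 12+18·β' ≈ 0.875388 ∈ [0.6, 1.4) ⇒ IN Λ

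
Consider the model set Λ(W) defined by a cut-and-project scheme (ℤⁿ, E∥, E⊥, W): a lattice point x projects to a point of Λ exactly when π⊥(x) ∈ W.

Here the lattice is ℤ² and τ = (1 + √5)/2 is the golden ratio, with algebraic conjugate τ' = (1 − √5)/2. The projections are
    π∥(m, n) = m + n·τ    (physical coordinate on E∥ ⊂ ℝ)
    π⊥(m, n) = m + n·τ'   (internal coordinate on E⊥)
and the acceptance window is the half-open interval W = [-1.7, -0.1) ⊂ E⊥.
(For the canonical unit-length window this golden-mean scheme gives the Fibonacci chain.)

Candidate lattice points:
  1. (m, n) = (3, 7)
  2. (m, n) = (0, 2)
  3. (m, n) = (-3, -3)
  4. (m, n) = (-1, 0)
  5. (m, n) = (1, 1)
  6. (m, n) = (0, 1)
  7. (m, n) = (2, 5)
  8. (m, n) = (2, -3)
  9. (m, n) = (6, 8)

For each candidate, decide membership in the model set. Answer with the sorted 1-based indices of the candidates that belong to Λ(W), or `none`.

1, 2, 3, 4, 6, 7

τ' = (1−√5)/2 ≈ -0.61803.
candidate 1: (m,n)=(3,7) → π∥ = 3+7·τ ≈ 14.32624, π⊥ = 3+7·τ' ≈ -1.32624 ∈ [-1.7, -0.1) ⇒ IN Λ
candidate 2: (m,n)=(0,2) → π∥ = 0+2·τ ≈ 3.23607, π⊥ = 0+2·τ' ≈ -1.23607 ∈ [-1.7, -0.1) ⇒ IN Λ
candidate 3: (m,n)=(-3,-3) → π∥ = -3-3·τ ≈ -7.85410, π⊥ = -3-3·τ' ≈ -1.14590 ∈ [-1.7, -0.1) ⇒ IN Λ
candidate 4: (m,n)=(-1,0) → π∥ = -1+0·τ ≈ -1.00000, π⊥ = -1+0·τ' ≈ -1.00000 ∈ [-1.7, -0.1) ⇒ IN Λ
candidate 5: (m,n)=(1,1) → π∥ = 1+1·τ ≈ 2.61803, π⊥ = 1+1·τ' ≈ 0.38197 ∉ [-1.7, -0.1) ⇒ out
candidate 6: (m,n)=(0,1) → π∥ = 0+1·τ ≈ 1.61803, π⊥ = 0+1·τ' ≈ -0.61803 ∈ [-1.7, -0.1) ⇒ IN Λ
candidate 7: (m,n)=(2,5) → π∥ = 2+5·τ ≈ 10.09017, π⊥ = 2+5·τ' ≈ -1.09017 ∈ [-1.7, -0.1) ⇒ IN Λ
candidate 8: (m,n)=(2,-3) → π∥ = 2-3·τ ≈ -2.85410, π⊥ = 2-3·τ' ≈ 3.85410 ∉ [-1.7, -0.1) ⇒ out
candidate 9: (m,n)=(6,8) → π∥ = 6+8·τ ≈ 18.94427, π⊥ = 6+8·τ' ≈ 1.05573 ∉ [-1.7, -0.1) ⇒ out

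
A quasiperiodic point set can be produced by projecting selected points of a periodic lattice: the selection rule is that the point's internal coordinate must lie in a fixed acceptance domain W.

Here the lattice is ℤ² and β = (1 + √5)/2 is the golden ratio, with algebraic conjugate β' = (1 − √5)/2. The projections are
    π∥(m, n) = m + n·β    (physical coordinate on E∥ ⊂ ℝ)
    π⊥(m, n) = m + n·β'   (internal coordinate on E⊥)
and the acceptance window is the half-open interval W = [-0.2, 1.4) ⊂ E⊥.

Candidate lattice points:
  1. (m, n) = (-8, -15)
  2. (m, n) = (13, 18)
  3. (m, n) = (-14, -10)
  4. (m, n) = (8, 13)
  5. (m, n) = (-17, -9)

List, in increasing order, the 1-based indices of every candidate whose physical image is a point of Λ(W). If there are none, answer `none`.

Numerically β ≈ 1.6180 and β' = −1/β ≈ -0.6180.
[1] lift (-8,-15): star map gives 1.2705; window check -0.2 ≤ 1.2705 < 1.4 is true → IN Λ
[2] lift (13,18): star map gives 1.8754; window check -0.2 ≤ 1.8754 < 1.4 is false → out
[3] lift (-14,-10): star map gives -7.8197; window check -0.2 ≤ -7.8197 < 1.4 is false → out
[4] lift (8,13): star map gives -0.0344; window check -0.2 ≤ -0.0344 < 1.4 is true → IN Λ
[5] lift (-17,-9): star map gives -11.4377; window check -0.2 ≤ -11.4377 < 1.4 is false → out

1, 4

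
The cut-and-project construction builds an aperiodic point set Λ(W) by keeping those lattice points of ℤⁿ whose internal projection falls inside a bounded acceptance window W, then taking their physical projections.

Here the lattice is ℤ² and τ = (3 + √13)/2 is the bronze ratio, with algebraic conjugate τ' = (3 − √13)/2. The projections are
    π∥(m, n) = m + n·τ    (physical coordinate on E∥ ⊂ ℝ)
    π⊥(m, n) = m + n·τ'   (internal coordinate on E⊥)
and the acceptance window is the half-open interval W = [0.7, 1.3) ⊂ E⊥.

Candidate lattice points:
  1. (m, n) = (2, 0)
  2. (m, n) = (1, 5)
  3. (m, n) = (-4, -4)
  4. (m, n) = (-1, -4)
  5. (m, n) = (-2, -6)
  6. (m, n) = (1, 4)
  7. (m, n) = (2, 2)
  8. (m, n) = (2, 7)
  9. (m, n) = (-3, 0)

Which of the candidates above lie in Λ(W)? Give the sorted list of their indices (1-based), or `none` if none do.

none

τ' = (3−√13)/2 ≈ -0.30278.
[1] lift (2,0): star map gives 2.00000; window check 0.7 ≤ 2.00000 < 1.3 is false → out
[2] lift (1,5): star map gives -0.51388; window check 0.7 ≤ -0.51388 < 1.3 is false → out
[3] lift (-4,-4): star map gives -2.78890; window check 0.7 ≤ -2.78890 < 1.3 is false → out
[4] lift (-1,-4): star map gives 0.21110; window check 0.7 ≤ 0.21110 < 1.3 is false → out
[5] lift (-2,-6): star map gives -0.18335; window check 0.7 ≤ -0.18335 < 1.3 is false → out
[6] lift (1,4): star map gives -0.21110; window check 0.7 ≤ -0.21110 < 1.3 is false → out
[7] lift (2,2): star map gives 1.39445; window check 0.7 ≤ 1.39445 < 1.3 is false → out
[8] lift (2,7): star map gives -0.11943; window check 0.7 ≤ -0.11943 < 1.3 is false → out
[9] lift (-3,0): star map gives -3.00000; window check 0.7 ≤ -3.00000 < 1.3 is false → out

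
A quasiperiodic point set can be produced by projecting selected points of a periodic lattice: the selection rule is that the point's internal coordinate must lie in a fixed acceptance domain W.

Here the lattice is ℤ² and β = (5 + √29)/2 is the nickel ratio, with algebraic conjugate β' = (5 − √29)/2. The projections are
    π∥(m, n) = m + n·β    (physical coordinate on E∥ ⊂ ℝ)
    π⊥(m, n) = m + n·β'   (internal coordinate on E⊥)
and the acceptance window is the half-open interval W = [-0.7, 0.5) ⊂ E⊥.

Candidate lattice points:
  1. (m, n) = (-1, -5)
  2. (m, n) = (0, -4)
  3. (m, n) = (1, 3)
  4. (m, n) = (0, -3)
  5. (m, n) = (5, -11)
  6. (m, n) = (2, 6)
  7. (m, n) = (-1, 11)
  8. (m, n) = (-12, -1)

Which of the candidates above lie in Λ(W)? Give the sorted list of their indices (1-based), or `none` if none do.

1, 3

Numerically β ≈ 5.192582 and β' = −1/β ≈ -0.192582.
#1 (-1,-5): internal coord -1 + (-5)·β' = -0.037088; -0.037088 ∈ [-0.7, 0.5) → IN Λ
#2 (0,-4): internal coord 0 + (-4)·β' = +0.770330; +0.770330 ∉ [-0.7, 0.5) → out
#3 (1,3): internal coord 1 + (3)·β' = +0.422253; +0.422253 ∈ [-0.7, 0.5) → IN Λ
#4 (0,-3): internal coord 0 + (-3)·β' = +0.577747; +0.577747 ∉ [-0.7, 0.5) → out
#5 (5,-11): internal coord 5 + (-11)·β' = +7.118406; +7.118406 ∉ [-0.7, 0.5) → out
#6 (2,6): internal coord 2 + (6)·β' = +0.844506; +0.844506 ∉ [-0.7, 0.5) → out
#7 (-1,11): internal coord -1 + (11)·β' = -3.118406; -3.118406 ∉ [-0.7, 0.5) → out
#8 (-12,-1): internal coord -12 + (-1)·β' = -11.807418; -11.807418 ∉ [-0.7, 0.5) → out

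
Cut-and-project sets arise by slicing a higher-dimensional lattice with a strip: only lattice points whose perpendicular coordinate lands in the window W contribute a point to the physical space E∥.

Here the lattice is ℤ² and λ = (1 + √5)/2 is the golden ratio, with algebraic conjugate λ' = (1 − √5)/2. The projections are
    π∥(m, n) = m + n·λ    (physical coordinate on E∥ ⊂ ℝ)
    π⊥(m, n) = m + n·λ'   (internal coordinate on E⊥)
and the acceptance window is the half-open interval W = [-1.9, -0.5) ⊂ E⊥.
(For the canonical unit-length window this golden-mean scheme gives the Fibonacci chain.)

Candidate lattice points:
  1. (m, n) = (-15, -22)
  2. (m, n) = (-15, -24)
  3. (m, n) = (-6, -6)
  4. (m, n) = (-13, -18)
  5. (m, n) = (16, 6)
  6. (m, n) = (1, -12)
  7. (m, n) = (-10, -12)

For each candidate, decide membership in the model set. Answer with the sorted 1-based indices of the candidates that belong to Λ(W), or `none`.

1, 4

Numerically λ ≈ 1.61803 and λ' = −1/λ ≈ -0.61803.
[1] lift (-15,-22): star map gives -1.40325; window check -1.9 ≤ -1.40325 < -0.5 is true → IN Λ
[2] lift (-15,-24): star map gives -0.16718; window check -1.9 ≤ -0.16718 < -0.5 is false → out
[3] lift (-6,-6): star map gives -2.29180; window check -1.9 ≤ -2.29180 < -0.5 is false → out
[4] lift (-13,-18): star map gives -1.87539; window check -1.9 ≤ -1.87539 < -0.5 is true → IN Λ
[5] lift (16,6): star map gives 12.29180; window check -1.9 ≤ 12.29180 < -0.5 is false → out
[6] lift (1,-12): star map gives 8.41641; window check -1.9 ≤ 8.41641 < -0.5 is false → out
[7] lift (-10,-12): star map gives -2.58359; window check -1.9 ≤ -2.58359 < -0.5 is false → out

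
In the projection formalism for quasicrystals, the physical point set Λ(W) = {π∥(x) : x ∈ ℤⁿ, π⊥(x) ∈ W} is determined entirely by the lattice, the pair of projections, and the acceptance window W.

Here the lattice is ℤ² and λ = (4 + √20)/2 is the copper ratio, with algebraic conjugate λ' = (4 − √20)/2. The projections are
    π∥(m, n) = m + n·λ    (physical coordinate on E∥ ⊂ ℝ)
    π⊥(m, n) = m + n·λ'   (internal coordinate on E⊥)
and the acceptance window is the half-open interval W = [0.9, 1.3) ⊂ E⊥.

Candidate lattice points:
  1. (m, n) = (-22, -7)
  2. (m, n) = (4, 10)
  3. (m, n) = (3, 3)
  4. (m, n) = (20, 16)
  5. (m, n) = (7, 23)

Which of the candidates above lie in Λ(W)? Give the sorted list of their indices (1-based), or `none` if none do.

Compute λ' = (4−√20)/2 = -0.2361, so π⊥(m,n) = m -0.2361·n.
[1] lift (-22,-7): star map gives -20.3475; window check 0.9 ≤ -20.3475 < 1.3 is false → out
[2] lift (4,10): star map gives 1.6393; window check 0.9 ≤ 1.6393 < 1.3 is false → out
[3] lift (3,3): star map gives 2.2918; window check 0.9 ≤ 2.2918 < 1.3 is false → out
[4] lift (20,16): star map gives 16.2229; window check 0.9 ≤ 16.2229 < 1.3 is false → out
[5] lift (7,23): star map gives 1.5704; window check 0.9 ≤ 1.5704 < 1.3 is false → out

none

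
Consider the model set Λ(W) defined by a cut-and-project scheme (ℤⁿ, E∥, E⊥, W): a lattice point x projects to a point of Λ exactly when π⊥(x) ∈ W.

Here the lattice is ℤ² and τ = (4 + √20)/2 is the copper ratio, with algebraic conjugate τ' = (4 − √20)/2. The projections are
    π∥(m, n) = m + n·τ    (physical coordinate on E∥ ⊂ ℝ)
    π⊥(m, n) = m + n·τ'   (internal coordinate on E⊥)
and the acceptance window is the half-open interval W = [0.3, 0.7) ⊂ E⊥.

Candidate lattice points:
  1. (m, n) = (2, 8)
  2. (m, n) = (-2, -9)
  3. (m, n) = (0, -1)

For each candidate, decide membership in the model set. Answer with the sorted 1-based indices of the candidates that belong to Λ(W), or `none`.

none

τ' = (4−√20)/2 ≈ -0.23607.
candidate 1: (m,n)=(2,8) → π∥ = 2+8·τ ≈ 35.88854, π⊥ = 2+8·τ' ≈ 0.11146 ∉ [0.3, 0.7) ⇒ out
candidate 2: (m,n)=(-2,-9) → π∥ = -2-9·τ ≈ -40.12461, π⊥ = -2-9·τ' ≈ 0.12461 ∉ [0.3, 0.7) ⇒ out
candidate 3: (m,n)=(0,-1) → π∥ = 0-1·τ ≈ -4.23607, π⊥ = 0-1·τ' ≈ 0.23607 ∉ [0.3, 0.7) ⇒ out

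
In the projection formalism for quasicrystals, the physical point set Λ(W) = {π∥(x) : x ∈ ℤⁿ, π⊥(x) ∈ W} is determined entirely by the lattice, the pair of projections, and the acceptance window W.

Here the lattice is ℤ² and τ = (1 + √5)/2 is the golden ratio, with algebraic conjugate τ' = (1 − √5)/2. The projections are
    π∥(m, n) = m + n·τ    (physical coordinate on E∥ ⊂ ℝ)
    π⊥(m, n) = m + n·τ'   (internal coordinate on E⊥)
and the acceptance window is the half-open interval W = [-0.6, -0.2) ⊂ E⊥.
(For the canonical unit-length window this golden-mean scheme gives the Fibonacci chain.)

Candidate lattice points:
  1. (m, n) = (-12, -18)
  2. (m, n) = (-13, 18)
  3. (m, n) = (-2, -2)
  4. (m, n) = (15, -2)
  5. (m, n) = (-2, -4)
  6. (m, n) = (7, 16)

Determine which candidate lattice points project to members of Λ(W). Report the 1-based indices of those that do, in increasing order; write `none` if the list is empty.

τ' = (1−√5)/2 ≈ -0.618034.
#1 (-12,-18): internal coord -12 + (-18)·τ' = -0.875388; -0.875388 ∉ [-0.6, -0.2) → out
#2 (-13,18): internal coord -13 + (18)·τ' = -24.124612; -24.124612 ∉ [-0.6, -0.2) → out
#3 (-2,-2): internal coord -2 + (-2)·τ' = -0.763932; -0.763932 ∉ [-0.6, -0.2) → out
#4 (15,-2): internal coord 15 + (-2)·τ' = +16.236068; +16.236068 ∉ [-0.6, -0.2) → out
#5 (-2,-4): internal coord -2 + (-4)·τ' = +0.472136; +0.472136 ∉ [-0.6, -0.2) → out
#6 (7,16): internal coord 7 + (16)·τ' = -2.888544; -2.888544 ∉ [-0.6, -0.2) → out

none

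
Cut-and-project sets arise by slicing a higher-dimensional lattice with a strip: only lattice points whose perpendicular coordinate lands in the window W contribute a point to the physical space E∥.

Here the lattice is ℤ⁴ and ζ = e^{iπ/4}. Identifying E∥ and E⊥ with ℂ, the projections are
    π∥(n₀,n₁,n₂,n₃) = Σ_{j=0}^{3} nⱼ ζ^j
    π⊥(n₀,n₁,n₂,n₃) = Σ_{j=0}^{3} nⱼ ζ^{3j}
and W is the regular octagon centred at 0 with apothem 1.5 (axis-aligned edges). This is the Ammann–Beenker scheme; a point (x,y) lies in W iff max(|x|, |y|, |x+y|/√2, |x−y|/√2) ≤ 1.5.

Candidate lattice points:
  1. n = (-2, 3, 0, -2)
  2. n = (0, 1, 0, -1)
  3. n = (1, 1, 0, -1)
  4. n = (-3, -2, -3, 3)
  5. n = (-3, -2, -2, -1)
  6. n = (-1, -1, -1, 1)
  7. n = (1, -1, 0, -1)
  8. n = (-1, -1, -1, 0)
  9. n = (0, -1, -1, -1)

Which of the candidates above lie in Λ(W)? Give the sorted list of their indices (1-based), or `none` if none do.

2, 3, 6, 8, 9

π⊥(n) = n₀ + n₁ζ³ + n₂ζ⁶ + n₃ζ⁹ where ζ = e^{iπ/4}.
candidate 1: n = (-2, 3, 0, -2) → π⊥ ≈ (-5.535534, +0.707107); max(|x|,|y|,|x±y|/√2) = 5.535534 > 1.5 ⇒ ∉ W
candidate 2: n = (0, 1, 0, -1) → π⊥ ≈ (-1.414214, +0.000000); max(|x|,|y|,|x±y|/√2) = 1.414214 ≤ 1.5 ⇒ ∈ W
candidate 3: n = (1, 1, 0, -1) → π⊥ ≈ (-0.414214, +0.000000); max(|x|,|y|,|x±y|/√2) = 0.414214 ≤ 1.5 ⇒ ∈ W
candidate 4: n = (-3, -2, -3, 3) → π⊥ ≈ (+0.535534, +3.707107); max(|x|,|y|,|x±y|/√2) = 3.707107 > 1.5 ⇒ ∉ W
candidate 5: n = (-3, -2, -2, -1) → π⊥ ≈ (-2.292893, -0.121320); max(|x|,|y|,|x±y|/√2) = 2.292893 > 1.5 ⇒ ∉ W
candidate 6: n = (-1, -1, -1, 1) → π⊥ ≈ (+0.414214, +1.000000); max(|x|,|y|,|x±y|/√2) = 1.000000 ≤ 1.5 ⇒ ∈ W
candidate 7: n = (1, -1, 0, -1) → π⊥ ≈ (+1.000000, -1.414214); max(|x|,|y|,|x±y|/√2) = 1.707107 > 1.5 ⇒ ∉ W
candidate 8: n = (-1, -1, -1, 0) → π⊥ ≈ (-0.292893, +0.292893); max(|x|,|y|,|x±y|/√2) = 0.414214 ≤ 1.5 ⇒ ∈ W
candidate 9: n = (0, -1, -1, -1) → π⊥ ≈ (+0.000000, -0.414214); max(|x|,|y|,|x±y|/√2) = 0.414214 ≤ 1.5 ⇒ ∈ W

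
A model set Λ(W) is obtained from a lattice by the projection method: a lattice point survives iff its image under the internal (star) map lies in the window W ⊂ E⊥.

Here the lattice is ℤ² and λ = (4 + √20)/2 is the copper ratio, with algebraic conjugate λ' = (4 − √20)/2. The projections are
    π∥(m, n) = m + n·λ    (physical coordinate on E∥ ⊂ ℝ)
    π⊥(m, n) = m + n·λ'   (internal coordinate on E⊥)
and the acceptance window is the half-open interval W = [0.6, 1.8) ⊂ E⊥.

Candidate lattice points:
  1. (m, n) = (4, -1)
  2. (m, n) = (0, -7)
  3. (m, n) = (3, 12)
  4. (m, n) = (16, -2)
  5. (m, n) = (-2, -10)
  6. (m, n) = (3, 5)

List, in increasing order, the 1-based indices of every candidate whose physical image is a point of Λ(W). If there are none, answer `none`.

2

λ' = (4−√20)/2 ≈ -0.236068.
#1 (4,-1): internal coord 4 + (-1)·λ' = +4.236068; +4.236068 ∉ [0.6, 1.8) → out
#2 (0,-7): internal coord 0 + (-7)·λ' = +1.652476; +1.652476 ∈ [0.6, 1.8) → IN Λ
#3 (3,12): internal coord 3 + (12)·λ' = +0.167184; +0.167184 ∉ [0.6, 1.8) → out
#4 (16,-2): internal coord 16 + (-2)·λ' = +16.472136; +16.472136 ∉ [0.6, 1.8) → out
#5 (-2,-10): internal coord -2 + (-10)·λ' = +0.360680; +0.360680 ∉ [0.6, 1.8) → out
#6 (3,5): internal coord 3 + (5)·λ' = +1.819660; +1.819660 ∉ [0.6, 1.8) → out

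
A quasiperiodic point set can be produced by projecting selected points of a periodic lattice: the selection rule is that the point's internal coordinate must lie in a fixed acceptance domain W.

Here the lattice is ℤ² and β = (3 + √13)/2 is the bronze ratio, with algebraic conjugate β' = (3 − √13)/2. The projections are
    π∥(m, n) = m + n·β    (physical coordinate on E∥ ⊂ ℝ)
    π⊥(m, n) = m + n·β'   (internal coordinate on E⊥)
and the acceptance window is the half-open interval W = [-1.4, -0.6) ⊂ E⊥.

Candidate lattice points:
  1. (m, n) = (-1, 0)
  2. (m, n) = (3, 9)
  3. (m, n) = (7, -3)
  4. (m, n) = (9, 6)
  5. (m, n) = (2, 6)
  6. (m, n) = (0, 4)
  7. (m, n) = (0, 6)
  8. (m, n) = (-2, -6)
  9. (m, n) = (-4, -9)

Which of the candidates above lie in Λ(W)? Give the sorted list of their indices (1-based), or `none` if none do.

1, 6, 9

β' = (3−√13)/2 ≈ -0.302776.
candidate 1: (m,n)=(-1,0) → π∥ = -1+0·β ≈ -1.000000, π⊥ = -1+0·β' ≈ -1.000000 ∈ [-1.4, -0.6) ⇒ IN Λ
candidate 2: (m,n)=(3,9) → π∥ = 3+9·β ≈ 32.724981, π⊥ = 3+9·β' ≈ 0.275019 ∉ [-1.4, -0.6) ⇒ out
candidate 3: (m,n)=(7,-3) → π∥ = 7-3·β ≈ -2.908327, π⊥ = 7-3·β' ≈ 7.908327 ∉ [-1.4, -0.6) ⇒ out
candidate 4: (m,n)=(9,6) → π∥ = 9+6·β ≈ 28.816654, π⊥ = 9+6·β' ≈ 7.183346 ∉ [-1.4, -0.6) ⇒ out
candidate 5: (m,n)=(2,6) → π∥ = 2+6·β ≈ 21.816654, π⊥ = 2+6·β' ≈ 0.183346 ∉ [-1.4, -0.6) ⇒ out
candidate 6: (m,n)=(0,4) → π∥ = 0+4·β ≈ 13.211103, π⊥ = 0+4·β' ≈ -1.211103 ∈ [-1.4, -0.6) ⇒ IN Λ
candidate 7: (m,n)=(0,6) → π∥ = 0+6·β ≈ 19.816654, π⊥ = 0+6·β' ≈ -1.816654 ∉ [-1.4, -0.6) ⇒ out
candidate 8: (m,n)=(-2,-6) → π∥ = -2-6·β ≈ -21.816654, π⊥ = -2-6·β' ≈ -0.183346 ∉ [-1.4, -0.6) ⇒ out
candidate 9: (m,n)=(-4,-9) → π∥ = -4-9·β ≈ -33.724981, π⊥ = -4-9·β' ≈ -1.275019 ∈ [-1.4, -0.6) ⇒ IN Λ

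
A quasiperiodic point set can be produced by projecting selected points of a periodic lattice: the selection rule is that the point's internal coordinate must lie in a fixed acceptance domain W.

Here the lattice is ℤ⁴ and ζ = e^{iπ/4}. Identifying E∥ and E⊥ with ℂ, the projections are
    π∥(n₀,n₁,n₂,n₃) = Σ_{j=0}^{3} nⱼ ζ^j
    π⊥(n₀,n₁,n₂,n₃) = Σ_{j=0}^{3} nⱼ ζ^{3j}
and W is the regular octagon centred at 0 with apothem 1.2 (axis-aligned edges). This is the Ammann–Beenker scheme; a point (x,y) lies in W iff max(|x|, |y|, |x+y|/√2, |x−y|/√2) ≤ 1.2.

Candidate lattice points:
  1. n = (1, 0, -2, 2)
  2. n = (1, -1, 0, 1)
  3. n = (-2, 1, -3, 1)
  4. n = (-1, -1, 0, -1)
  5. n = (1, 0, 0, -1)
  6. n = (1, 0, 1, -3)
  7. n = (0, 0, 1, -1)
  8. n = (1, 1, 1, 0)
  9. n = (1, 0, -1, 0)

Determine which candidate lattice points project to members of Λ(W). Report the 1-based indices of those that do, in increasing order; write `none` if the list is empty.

5, 8

With ζ = e^{iπ/4} the internal vectors are ζ^0,ζ^3,ζ^6,ζ^9.
#1 (1, 0, -2, 2): internal (2.414214, 3.414214); octagon support 4.121320 vs apothem 1.2 → ∉ W
#2 (1, -1, 0, 1): internal (2.414214, 0.000000); octagon support 2.414214 vs apothem 1.2 → ∉ W
#3 (-2, 1, -3, 1): internal (-2.000000, 4.414214); octagon support 4.535534 vs apothem 1.2 → ∉ W
#4 (-1, -1, 0, -1): internal (-1.000000, -1.414214); octagon support 1.707107 vs apothem 1.2 → ∉ W
#5 (1, 0, 0, -1): internal (0.292893, -0.707107); octagon support 0.707107 vs apothem 1.2 → ∈ W
#6 (1, 0, 1, -3): internal (-1.121320, -3.121320); octagon support 3.121320 vs apothem 1.2 → ∉ W
#7 (0, 0, 1, -1): internal (-0.707107, -1.707107); octagon support 1.707107 vs apothem 1.2 → ∉ W
#8 (1, 1, 1, 0): internal (0.292893, -0.292893); octagon support 0.414214 vs apothem 1.2 → ∈ W
#9 (1, 0, -1, 0): internal (1.000000, 1.000000); octagon support 1.414214 vs apothem 1.2 → ∉ W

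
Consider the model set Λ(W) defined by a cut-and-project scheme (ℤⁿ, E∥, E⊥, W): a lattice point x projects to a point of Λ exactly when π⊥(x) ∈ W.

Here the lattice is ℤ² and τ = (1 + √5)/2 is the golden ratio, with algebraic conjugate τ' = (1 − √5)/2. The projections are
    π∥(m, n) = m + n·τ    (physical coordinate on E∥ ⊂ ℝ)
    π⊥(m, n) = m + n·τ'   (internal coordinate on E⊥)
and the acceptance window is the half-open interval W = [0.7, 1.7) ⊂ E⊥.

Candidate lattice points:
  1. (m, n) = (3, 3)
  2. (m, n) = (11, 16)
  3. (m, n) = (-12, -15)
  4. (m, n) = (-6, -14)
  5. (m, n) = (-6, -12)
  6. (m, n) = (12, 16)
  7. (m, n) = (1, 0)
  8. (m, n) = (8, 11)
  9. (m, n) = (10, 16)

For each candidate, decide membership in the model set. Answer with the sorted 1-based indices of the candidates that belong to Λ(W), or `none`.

τ' = (1−√5)/2 ≈ -0.6180.
[1] lift (3,3): star map gives 1.1459; window check 0.7 ≤ 1.1459 < 1.7 is true → IN Λ
[2] lift (11,16): star map gives 1.1115; window check 0.7 ≤ 1.1115 < 1.7 is true → IN Λ
[3] lift (-12,-15): star map gives -2.7295; window check 0.7 ≤ -2.7295 < 1.7 is false → out
[4] lift (-6,-14): star map gives 2.6525; window check 0.7 ≤ 2.6525 < 1.7 is false → out
[5] lift (-6,-12): star map gives 1.4164; window check 0.7 ≤ 1.4164 < 1.7 is true → IN Λ
[6] lift (12,16): star map gives 2.1115; window check 0.7 ≤ 2.1115 < 1.7 is false → out
[7] lift (1,0): star map gives 1.0000; window check 0.7 ≤ 1.0000 < 1.7 is true → IN Λ
[8] lift (8,11): star map gives 1.2016; window check 0.7 ≤ 1.2016 < 1.7 is true → IN Λ
[9] lift (10,16): star map gives 0.1115; window check 0.7 ≤ 0.1115 < 1.7 is false → out

1, 2, 5, 7, 8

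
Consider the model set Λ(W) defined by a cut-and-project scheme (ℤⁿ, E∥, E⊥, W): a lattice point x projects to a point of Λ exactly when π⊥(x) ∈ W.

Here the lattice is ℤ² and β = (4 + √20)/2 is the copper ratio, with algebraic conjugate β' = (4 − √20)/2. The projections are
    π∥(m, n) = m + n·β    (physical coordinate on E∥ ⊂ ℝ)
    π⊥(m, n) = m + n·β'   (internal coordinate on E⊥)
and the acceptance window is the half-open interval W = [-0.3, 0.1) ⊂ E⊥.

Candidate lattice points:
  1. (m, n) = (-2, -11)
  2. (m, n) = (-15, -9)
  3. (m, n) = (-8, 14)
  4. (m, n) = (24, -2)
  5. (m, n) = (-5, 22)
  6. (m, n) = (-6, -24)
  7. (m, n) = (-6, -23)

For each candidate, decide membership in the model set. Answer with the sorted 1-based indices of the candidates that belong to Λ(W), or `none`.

Compute β' = (4−√20)/2 = -0.236068, so π⊥(m,n) = m -0.236068·n.
[1] lift (-2,-11): star map gives 0.596748; window check -0.3 ≤ 0.596748 < 0.1 is false → out
[2] lift (-15,-9): star map gives -12.875388; window check -0.3 ≤ -12.875388 < 0.1 is false → out
[3] lift (-8,14): star map gives -11.304952; window check -0.3 ≤ -11.304952 < 0.1 is false → out
[4] lift (24,-2): star map gives 24.472136; window check -0.3 ≤ 24.472136 < 0.1 is false → out
[5] lift (-5,22): star map gives -10.193496; window check -0.3 ≤ -10.193496 < 0.1 is false → out
[6] lift (-6,-24): star map gives -0.334369; window check -0.3 ≤ -0.334369 < 0.1 is false → out
[7] lift (-6,-23): star map gives -0.570437; window check -0.3 ≤ -0.570437 < 0.1 is false → out

none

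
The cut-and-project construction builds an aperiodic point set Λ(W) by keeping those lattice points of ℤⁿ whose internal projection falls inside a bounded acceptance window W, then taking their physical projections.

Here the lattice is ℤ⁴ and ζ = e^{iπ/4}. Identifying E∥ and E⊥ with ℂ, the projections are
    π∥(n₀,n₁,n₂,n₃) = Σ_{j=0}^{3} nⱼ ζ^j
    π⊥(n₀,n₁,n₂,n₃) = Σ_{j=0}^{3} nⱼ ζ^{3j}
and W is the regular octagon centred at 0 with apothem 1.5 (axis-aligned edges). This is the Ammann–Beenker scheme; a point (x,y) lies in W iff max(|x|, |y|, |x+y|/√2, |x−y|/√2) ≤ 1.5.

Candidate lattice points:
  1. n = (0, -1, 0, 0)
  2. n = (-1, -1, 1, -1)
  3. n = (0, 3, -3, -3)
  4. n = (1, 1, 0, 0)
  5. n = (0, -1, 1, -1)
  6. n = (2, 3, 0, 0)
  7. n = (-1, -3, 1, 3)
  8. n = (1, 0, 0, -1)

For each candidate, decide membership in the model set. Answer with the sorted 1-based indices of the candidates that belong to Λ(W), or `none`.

With ζ = e^{iπ/4} the internal vectors are ζ^0,ζ^3,ζ^6,ζ^9.
candidate 1: n = (0, -1, 0, 0) → π⊥ ≈ (+0.7071, -0.7071); max(|x|,|y|,|x±y|/√2) = 1.0000 ≤ 1.5 ⇒ ∈ W
candidate 2: n = (-1, -1, 1, -1) → π⊥ ≈ (-1.0000, -2.4142); max(|x|,|y|,|x±y|/√2) = 2.4142 > 1.5 ⇒ ∉ W
candidate 3: n = (0, 3, -3, -3) → π⊥ ≈ (-4.2426, +3.0000); max(|x|,|y|,|x±y|/√2) = 5.1213 > 1.5 ⇒ ∉ W
candidate 4: n = (1, 1, 0, 0) → π⊥ ≈ (+0.2929, +0.7071); max(|x|,|y|,|x±y|/√2) = 0.7071 ≤ 1.5 ⇒ ∈ W
candidate 5: n = (0, -1, 1, -1) → π⊥ ≈ (+0.0000, -2.4142); max(|x|,|y|,|x±y|/√2) = 2.4142 > 1.5 ⇒ ∉ W
candidate 6: n = (2, 3, 0, 0) → π⊥ ≈ (-0.1213, +2.1213); max(|x|,|y|,|x±y|/√2) = 2.1213 > 1.5 ⇒ ∉ W
candidate 7: n = (-1, -3, 1, 3) → π⊥ ≈ (+3.2426, -1.0000); max(|x|,|y|,|x±y|/√2) = 3.2426 > 1.5 ⇒ ∉ W
candidate 8: n = (1, 0, 0, -1) → π⊥ ≈ (+0.2929, -0.7071); max(|x|,|y|,|x±y|/√2) = 0.7071 ≤ 1.5 ⇒ ∈ W

1, 4, 8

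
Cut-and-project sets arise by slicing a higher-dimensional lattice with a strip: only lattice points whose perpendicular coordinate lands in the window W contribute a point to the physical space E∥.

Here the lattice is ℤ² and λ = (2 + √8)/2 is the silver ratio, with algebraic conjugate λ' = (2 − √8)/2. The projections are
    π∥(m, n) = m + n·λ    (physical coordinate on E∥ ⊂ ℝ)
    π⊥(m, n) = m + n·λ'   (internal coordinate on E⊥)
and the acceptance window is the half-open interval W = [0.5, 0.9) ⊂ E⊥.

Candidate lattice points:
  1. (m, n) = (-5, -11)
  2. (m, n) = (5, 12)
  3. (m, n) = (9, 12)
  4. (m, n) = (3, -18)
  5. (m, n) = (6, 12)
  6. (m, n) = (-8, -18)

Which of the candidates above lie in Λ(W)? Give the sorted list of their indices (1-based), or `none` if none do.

Numerically λ ≈ 2.41421 and λ' = −1/λ ≈ -0.41421.
#1 (-5,-11): internal coord -5 + (-11)·λ' = -0.44365; -0.44365 ∉ [0.5, 0.9) → out
#2 (5,12): internal coord 5 + (12)·λ' = +0.02944; +0.02944 ∉ [0.5, 0.9) → out
#3 (9,12): internal coord 9 + (12)·λ' = +4.02944; +4.02944 ∉ [0.5, 0.9) → out
#4 (3,-18): internal coord 3 + (-18)·λ' = +10.45584; +10.45584 ∉ [0.5, 0.9) → out
#5 (6,12): internal coord 6 + (12)·λ' = +1.02944; +1.02944 ∉ [0.5, 0.9) → out
#6 (-8,-18): internal coord -8 + (-18)·λ' = -0.54416; -0.54416 ∉ [0.5, 0.9) → out

none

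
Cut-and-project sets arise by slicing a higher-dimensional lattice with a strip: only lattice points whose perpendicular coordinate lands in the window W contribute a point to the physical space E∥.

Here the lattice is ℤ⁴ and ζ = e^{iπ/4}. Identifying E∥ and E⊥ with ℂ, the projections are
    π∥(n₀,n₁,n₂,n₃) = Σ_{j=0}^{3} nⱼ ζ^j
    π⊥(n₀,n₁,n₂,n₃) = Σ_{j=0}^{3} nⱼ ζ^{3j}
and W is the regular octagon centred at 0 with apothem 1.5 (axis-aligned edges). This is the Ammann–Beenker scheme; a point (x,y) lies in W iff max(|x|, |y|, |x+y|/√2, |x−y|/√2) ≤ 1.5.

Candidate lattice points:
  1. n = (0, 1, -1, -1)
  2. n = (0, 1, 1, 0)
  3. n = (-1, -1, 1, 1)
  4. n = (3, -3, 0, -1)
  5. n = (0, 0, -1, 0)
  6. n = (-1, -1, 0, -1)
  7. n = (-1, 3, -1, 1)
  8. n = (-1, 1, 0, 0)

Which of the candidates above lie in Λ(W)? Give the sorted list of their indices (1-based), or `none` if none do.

2, 3, 5

Internal map: ζ^{3j} for j=0..3 gives (1,0), (−√2/2,√2/2), (0,−1), (√2/2,√2/2).
candidate 1: n = (0, 1, -1, -1) → π⊥ ≈ (-1.4142, +1.0000); max(|x|,|y|,|x±y|/√2) = 1.7071 > 1.5 ⇒ ∉ W
candidate 2: n = (0, 1, 1, 0) → π⊥ ≈ (-0.7071, -0.2929); max(|x|,|y|,|x±y|/√2) = 0.7071 ≤ 1.5 ⇒ ∈ W
candidate 3: n = (-1, -1, 1, 1) → π⊥ ≈ (+0.4142, -1.0000); max(|x|,|y|,|x±y|/√2) = 1.0000 ≤ 1.5 ⇒ ∈ W
candidate 4: n = (3, -3, 0, -1) → π⊥ ≈ (+4.4142, -2.8284); max(|x|,|y|,|x±y|/√2) = 5.1213 > 1.5 ⇒ ∉ W
candidate 5: n = (0, 0, -1, 0) → π⊥ ≈ (+0.0000, +1.0000); max(|x|,|y|,|x±y|/√2) = 1.0000 ≤ 1.5 ⇒ ∈ W
candidate 6: n = (-1, -1, 0, -1) → π⊥ ≈ (-1.0000, -1.4142); max(|x|,|y|,|x±y|/√2) = 1.7071 > 1.5 ⇒ ∉ W
candidate 7: n = (-1, 3, -1, 1) → π⊥ ≈ (-2.4142, +3.8284); max(|x|,|y|,|x±y|/√2) = 4.4142 > 1.5 ⇒ ∉ W
candidate 8: n = (-1, 1, 0, 0) → π⊥ ≈ (-1.7071, +0.7071); max(|x|,|y|,|x±y|/√2) = 1.7071 > 1.5 ⇒ ∉ W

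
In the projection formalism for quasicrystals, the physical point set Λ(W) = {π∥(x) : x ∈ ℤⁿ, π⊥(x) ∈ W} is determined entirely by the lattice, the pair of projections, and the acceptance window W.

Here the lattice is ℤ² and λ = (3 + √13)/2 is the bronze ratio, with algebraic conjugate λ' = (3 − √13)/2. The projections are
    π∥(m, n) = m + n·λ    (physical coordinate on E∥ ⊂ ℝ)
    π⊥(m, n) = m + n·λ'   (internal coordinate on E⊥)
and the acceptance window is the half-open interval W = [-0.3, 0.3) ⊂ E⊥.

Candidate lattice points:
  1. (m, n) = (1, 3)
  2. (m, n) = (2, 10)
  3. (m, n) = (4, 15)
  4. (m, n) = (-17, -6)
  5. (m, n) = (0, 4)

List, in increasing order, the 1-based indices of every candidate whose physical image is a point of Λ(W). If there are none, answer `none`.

1

λ' = (3−√13)/2 ≈ -0.30278.
candidate 1: (m,n)=(1,3) → π∥ = 1+3·λ ≈ 10.90833, π⊥ = 1+3·λ' ≈ 0.09167 ∈ [-0.3, 0.3) ⇒ IN Λ
candidate 2: (m,n)=(2,10) → π∥ = 2+10·λ ≈ 35.02776, π⊥ = 2+10·λ' ≈ -1.02776 ∉ [-0.3, 0.3) ⇒ out
candidate 3: (m,n)=(4,15) → π∥ = 4+15·λ ≈ 53.54163, π⊥ = 4+15·λ' ≈ -0.54163 ∉ [-0.3, 0.3) ⇒ out
candidate 4: (m,n)=(-17,-6) → π∥ = -17-6·λ ≈ -36.81665, π⊥ = -17-6·λ' ≈ -15.18335 ∉ [-0.3, 0.3) ⇒ out
candidate 5: (m,n)=(0,4) → π∥ = 0+4·λ ≈ 13.21110, π⊥ = 0+4·λ' ≈ -1.21110 ∉ [-0.3, 0.3) ⇒ out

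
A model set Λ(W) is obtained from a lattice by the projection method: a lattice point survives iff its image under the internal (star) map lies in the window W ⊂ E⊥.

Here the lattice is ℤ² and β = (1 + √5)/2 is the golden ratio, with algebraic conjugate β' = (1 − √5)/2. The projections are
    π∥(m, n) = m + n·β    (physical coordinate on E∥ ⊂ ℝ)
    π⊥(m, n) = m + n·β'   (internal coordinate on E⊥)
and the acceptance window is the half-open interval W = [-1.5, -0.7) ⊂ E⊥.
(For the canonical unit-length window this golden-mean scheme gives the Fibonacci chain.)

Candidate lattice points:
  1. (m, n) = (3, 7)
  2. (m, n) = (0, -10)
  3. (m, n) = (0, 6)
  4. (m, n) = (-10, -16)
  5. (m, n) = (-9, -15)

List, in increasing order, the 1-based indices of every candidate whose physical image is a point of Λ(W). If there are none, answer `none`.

β' = (1−√5)/2 ≈ -0.618034.
candidate 1: (m,n)=(3,7) → π∥ = 3+7·β ≈ 14.326238, π⊥ = 3+7·β' ≈ -1.326238 ∈ [-1.5, -0.7) ⇒ IN Λ
candidate 2: (m,n)=(0,-10) → π∥ = 0-10·β ≈ -16.180340, π⊥ = 0-10·β' ≈ 6.180340 ∉ [-1.5, -0.7) ⇒ out
candidate 3: (m,n)=(0,6) → π∥ = 0+6·β ≈ 9.708204, π⊥ = 0+6·β' ≈ -3.708204 ∉ [-1.5, -0.7) ⇒ out
candidate 4: (m,n)=(-10,-16) → π∥ = -10-16·β ≈ -35.888544, π⊥ = -10-16·β' ≈ -0.111456 ∉ [-1.5, -0.7) ⇒ out
candidate 5: (m,n)=(-9,-15) → π∥ = -9-15·β ≈ -33.270510, π⊥ = -9-15·β' ≈ 0.270510 ∉ [-1.5, -0.7) ⇒ out

1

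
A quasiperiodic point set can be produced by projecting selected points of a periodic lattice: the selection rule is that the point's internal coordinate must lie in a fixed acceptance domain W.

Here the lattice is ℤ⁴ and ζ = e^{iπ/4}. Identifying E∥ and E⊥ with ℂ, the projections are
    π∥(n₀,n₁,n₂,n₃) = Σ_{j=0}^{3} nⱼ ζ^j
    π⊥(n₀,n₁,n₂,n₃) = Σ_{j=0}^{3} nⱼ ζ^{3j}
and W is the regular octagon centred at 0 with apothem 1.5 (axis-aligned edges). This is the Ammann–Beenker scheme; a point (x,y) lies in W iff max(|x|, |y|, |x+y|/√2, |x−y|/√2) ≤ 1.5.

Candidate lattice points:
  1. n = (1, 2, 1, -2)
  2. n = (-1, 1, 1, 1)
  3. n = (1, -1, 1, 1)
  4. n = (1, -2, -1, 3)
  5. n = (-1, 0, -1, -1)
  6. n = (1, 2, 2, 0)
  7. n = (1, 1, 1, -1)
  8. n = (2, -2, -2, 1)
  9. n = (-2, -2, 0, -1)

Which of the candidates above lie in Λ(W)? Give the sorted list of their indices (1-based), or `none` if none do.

2, 6, 7

π⊥(n) = n₀ + n₁ζ³ + n₂ζ⁶ + n₃ζ⁹ where ζ = e^{iπ/4}.
candidate 1: n = (1, 2, 1, -2) → π⊥ ≈ (-1.8284, -1.0000); max(|x|,|y|,|x±y|/√2) = 2.0000 > 1.5 ⇒ ∉ W
candidate 2: n = (-1, 1, 1, 1) → π⊥ ≈ (-1.0000, +0.4142); max(|x|,|y|,|x±y|/√2) = 1.0000 ≤ 1.5 ⇒ ∈ W
candidate 3: n = (1, -1, 1, 1) → π⊥ ≈ (+2.4142, -1.0000); max(|x|,|y|,|x±y|/√2) = 2.4142 > 1.5 ⇒ ∉ W
candidate 4: n = (1, -2, -1, 3) → π⊥ ≈ (+4.5355, +1.7071); max(|x|,|y|,|x±y|/√2) = 4.5355 > 1.5 ⇒ ∉ W
candidate 5: n = (-1, 0, -1, -1) → π⊥ ≈ (-1.7071, +0.2929); max(|x|,|y|,|x±y|/√2) = 1.7071 > 1.5 ⇒ ∉ W
candidate 6: n = (1, 2, 2, 0) → π⊥ ≈ (-0.4142, -0.5858); max(|x|,|y|,|x±y|/√2) = 0.7071 ≤ 1.5 ⇒ ∈ W
candidate 7: n = (1, 1, 1, -1) → π⊥ ≈ (-0.4142, -1.0000); max(|x|,|y|,|x±y|/√2) = 1.0000 ≤ 1.5 ⇒ ∈ W
candidate 8: n = (2, -2, -2, 1) → π⊥ ≈ (+4.1213, +1.2929); max(|x|,|y|,|x±y|/√2) = 4.1213 > 1.5 ⇒ ∉ W
candidate 9: n = (-2, -2, 0, -1) → π⊥ ≈ (-1.2929, -2.1213); max(|x|,|y|,|x±y|/√2) = 2.4142 > 1.5 ⇒ ∉ W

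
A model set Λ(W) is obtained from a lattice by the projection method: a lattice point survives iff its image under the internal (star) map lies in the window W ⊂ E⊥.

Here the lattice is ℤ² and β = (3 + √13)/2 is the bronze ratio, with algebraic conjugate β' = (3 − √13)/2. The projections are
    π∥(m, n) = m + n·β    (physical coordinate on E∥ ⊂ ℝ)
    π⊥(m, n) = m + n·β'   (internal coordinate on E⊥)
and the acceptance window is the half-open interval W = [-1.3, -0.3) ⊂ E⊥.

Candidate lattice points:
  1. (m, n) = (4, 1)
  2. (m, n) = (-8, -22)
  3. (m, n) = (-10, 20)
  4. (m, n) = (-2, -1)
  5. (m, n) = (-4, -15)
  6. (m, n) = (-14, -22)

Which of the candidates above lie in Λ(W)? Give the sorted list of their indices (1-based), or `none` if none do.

none

Compute β' = (3−√13)/2 = -0.302776, so π⊥(m,n) = m -0.302776·n.
candidate 1: (m,n)=(4,1) → π∥ = 4+1·β ≈ 7.302776, π⊥ = 4+1·β' ≈ 3.697224 ∉ [-1.3, -0.3) ⇒ out
candidate 2: (m,n)=(-8,-22) → π∥ = -8-22·β ≈ -80.661064, π⊥ = -8-22·β' ≈ -1.338936 ∉ [-1.3, -0.3) ⇒ out
candidate 3: (m,n)=(-10,20) → π∥ = -10+20·β ≈ 56.055513, π⊥ = -10+20·β' ≈ -16.055513 ∉ [-1.3, -0.3) ⇒ out
candidate 4: (m,n)=(-2,-1) → π∥ = -2-1·β ≈ -5.302776, π⊥ = -2-1·β' ≈ -1.697224 ∉ [-1.3, -0.3) ⇒ out
candidate 5: (m,n)=(-4,-15) → π∥ = -4-15·β ≈ -53.541635, π⊥ = -4-15·β' ≈ 0.541635 ∉ [-1.3, -0.3) ⇒ out
candidate 6: (m,n)=(-14,-22) → π∥ = -14-22·β ≈ -86.661064, π⊥ = -14-22·β' ≈ -7.338936 ∉ [-1.3, -0.3) ⇒ out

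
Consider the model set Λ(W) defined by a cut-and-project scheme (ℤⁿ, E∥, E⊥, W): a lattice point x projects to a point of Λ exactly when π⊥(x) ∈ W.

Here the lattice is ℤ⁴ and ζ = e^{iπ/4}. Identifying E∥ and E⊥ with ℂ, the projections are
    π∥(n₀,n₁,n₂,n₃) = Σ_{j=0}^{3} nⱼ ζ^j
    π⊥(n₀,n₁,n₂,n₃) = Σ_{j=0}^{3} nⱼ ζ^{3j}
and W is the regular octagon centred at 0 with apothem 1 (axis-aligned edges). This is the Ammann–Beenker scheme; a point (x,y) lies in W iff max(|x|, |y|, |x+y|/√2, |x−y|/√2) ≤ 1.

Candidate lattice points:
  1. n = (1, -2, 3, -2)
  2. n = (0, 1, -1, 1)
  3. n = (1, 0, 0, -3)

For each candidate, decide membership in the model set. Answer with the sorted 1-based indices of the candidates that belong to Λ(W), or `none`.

none

Internal map: ζ^{3j} for j=0..3 gives (1,0), (−√2/2,√2/2), (0,−1), (√2/2,√2/2).
#1 (1, -2, 3, -2): internal (1.0000, -5.8284); octagon support 5.8284 vs apothem 1 → ∉ W
#2 (0, 1, -1, 1): internal (0.0000, 2.4142); octagon support 2.4142 vs apothem 1 → ∉ W
#3 (1, 0, 0, -3): internal (-1.1213, -2.1213); octagon support 2.2929 vs apothem 1 → ∉ W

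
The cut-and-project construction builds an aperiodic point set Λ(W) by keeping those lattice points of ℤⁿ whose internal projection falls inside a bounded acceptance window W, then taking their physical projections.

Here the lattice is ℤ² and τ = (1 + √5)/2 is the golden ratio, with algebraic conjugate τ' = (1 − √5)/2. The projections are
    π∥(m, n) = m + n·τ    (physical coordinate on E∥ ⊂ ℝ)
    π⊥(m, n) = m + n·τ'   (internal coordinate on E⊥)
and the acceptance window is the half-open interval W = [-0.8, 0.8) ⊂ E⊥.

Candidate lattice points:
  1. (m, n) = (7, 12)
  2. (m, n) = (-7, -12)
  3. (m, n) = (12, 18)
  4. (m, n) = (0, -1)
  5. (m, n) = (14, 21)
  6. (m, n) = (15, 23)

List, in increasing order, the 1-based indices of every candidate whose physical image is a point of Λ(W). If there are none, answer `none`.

1, 2, 4, 6

τ' = (1−√5)/2 ≈ -0.6180.
candidate 1: (m,n)=(7,12) → π∥ = 7+12·τ ≈ 26.4164, π⊥ = 7+12·τ' ≈ -0.4164 ∈ [-0.8, 0.8) ⇒ IN Λ
candidate 2: (m,n)=(-7,-12) → π∥ = -7-12·τ ≈ -26.4164, π⊥ = -7-12·τ' ≈ 0.4164 ∈ [-0.8, 0.8) ⇒ IN Λ
candidate 3: (m,n)=(12,18) → π∥ = 12+18·τ ≈ 41.1246, π⊥ = 12+18·τ' ≈ 0.8754 ∉ [-0.8, 0.8) ⇒ out
candidate 4: (m,n)=(0,-1) → π∥ = 0-1·τ ≈ -1.6180, π⊥ = 0-1·τ' ≈ 0.6180 ∈ [-0.8, 0.8) ⇒ IN Λ
candidate 5: (m,n)=(14,21) → π∥ = 14+21·τ ≈ 47.9787, π⊥ = 14+21·τ' ≈ 1.0213 ∉ [-0.8, 0.8) ⇒ out
candidate 6: (m,n)=(15,23) → π∥ = 15+23·τ ≈ 52.2148, π⊥ = 15+23·τ' ≈ 0.7852 ∈ [-0.8, 0.8) ⇒ IN Λ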